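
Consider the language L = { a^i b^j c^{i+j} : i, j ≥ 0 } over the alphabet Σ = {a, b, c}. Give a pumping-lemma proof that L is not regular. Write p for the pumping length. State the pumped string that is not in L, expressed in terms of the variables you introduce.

Assume L is regular. Let p be the pumping length given by the pumping lemma.
Take w = a^p b^p c^{2p} ∈ L (with i=j=p, i+j=2p), |w| = 4p ≥ p.
By the pumping lemma, w = xyz with |xy| ≤ p and |y| > 0.
Since the first p symbols of w are all a's and |xy| ≤ p, y lies entirely in the leading a-block: y = a^k for some k with 1 ≤ k ≤ p.
Consider xy^2z = a^{p+k} b^p c^{2p}. Now the a- and b-counts sum to 2p+k, but the c-count is 2p ≠ 2p+k. So xy^2z ∉ L.
This contradicts the pumping lemma, so L is not regular.

a^{p+k} b^p c^{2p}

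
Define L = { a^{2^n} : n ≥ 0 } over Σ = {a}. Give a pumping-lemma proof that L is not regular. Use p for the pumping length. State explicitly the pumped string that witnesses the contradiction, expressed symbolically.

a^{2^p+k}

Assume L is regular. Let p be the pumping length given by the pumping lemma.
Take w = a^{2^p} ∈ L with |w| = 2^p ≥ p.
The pumping lemma gives a decomposition w = xyz where |xy| ≤ p and y is nonempty.
Then y = a^k for some k with 1 ≤ k ≤ p.
Pump with i = 2: xy^2z = a^{2^p+k}. Since 1 ≤ k ≤ p < 2^p, we have 2^p < 2^p+k < 2^{p+1}, so 2^p+k is not a power of 2. So xy^2z ∉ L.
This contradicts the pumping lemma, so L is not regular.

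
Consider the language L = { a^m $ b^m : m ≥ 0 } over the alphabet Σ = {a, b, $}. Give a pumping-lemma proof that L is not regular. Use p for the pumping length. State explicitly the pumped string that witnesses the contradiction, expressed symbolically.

Assume L is regular. Let p be the pumping length given by the pumping lemma.
Take w = a^p $ b^p ∈ L with |w| = 2p+1 ≥ p.
By the pumping lemma, w = xyz with |xy| ≤ p and y is nonempty.
The first p characters of w are a's, so xy (and hence y) consists only of a's. Write y = a^k, 1 ≤ k ≤ p.
Pump with i = 2: xy^2z = a^{p+k} $ b^p, which would require p+k = p. But k ≥ 1, so xy^2z ∉ L.
Contradiction. Therefore L is not regular.

a^{p+k} $ b^p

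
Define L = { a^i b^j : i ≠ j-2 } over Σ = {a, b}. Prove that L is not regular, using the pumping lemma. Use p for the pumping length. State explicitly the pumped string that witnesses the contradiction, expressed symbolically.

Assume L is regular; let p be its pumping constant.
Choose w = a^p b^{p+p!+2}. Since p ≠ (p+p!+2)-2 = p+p!, w ∈ L; and |w| ≥ p.
Write w = xyz as guaranteed by the lemma, with |xy| ≤ p and |y| ≥ 1.
Because |xy| ≤ p and w begins with p copies of a, we have y = a^k with 1 ≤ k ≤ p.
Since 1 ≤ k ≤ p, k divides p!; set t = 1 + p!/k. Then xy^t z has p + (p!/k)·k = p + p! copies of a. Now the a-count is p+p! and (b-count)-2 = (p+p!+2)-2 = p+p!, so i ≠ j-2 fails. So xy^t z = a^{p+p!} b^{p+p!+2} ∉ L.
This is a contradiction; hence L is not regular.

a^{p+p!} b^{p+p!+2}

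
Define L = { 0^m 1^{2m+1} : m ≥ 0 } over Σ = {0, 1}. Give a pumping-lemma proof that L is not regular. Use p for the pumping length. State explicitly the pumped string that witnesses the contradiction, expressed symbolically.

0^{p+k} 1^{2p+1}

Toward a contradiction, assume L is regular with pumping length p.
Take w = 0^p 1^{2p+1}. Then w ∈ L and |w| = 3p+1 ≥ p.
By the pumping lemma, w = xyz with |xy| ≤ p and |y| ≥ 1.
Since the first p symbols of w are all 0's and |xy| ≤ p, y lies entirely in the leading 0-block: y = 0^k for some k with 1 ≤ k ≤ p.
Pump with i = 2: xy^2z = 0^{p+k} 1^{2p+1}. For this to lie in L we would need 2p+1 = 2(p+k)+1, which forces k = 0. But k ≥ 1, so xy^2z ∉ L.
This is a contradiction; hence L is not regular.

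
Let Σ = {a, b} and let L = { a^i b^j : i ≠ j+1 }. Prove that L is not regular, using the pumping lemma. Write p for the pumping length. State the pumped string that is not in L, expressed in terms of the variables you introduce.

a^{p+p!} b^{p+p!-1}

Assume L is regular; let p be its pumping constant.
Choose w = a^p b^{p+p!-1}. Since p ≠ (p+p!-1)+1 = p+p!, w ∈ L; and |w| ≥ p.
By the pumping lemma, w = xyz with |xy| ≤ p and |y| > 0.
Because |xy| ≤ p and w begins with p copies of a, we have y = a^k with 1 ≤ k ≤ p.
Since 1 ≤ k ≤ p, k divides p!; set t = 1 + p!/k. Then xy^t z has p + (p!/k)·k = p + p! copies of a. Now the a-count is p+p! and (b-count)+1 = (p+p!-1)+1 = p+p!, so i ≠ j+1 fails. So xy^t z = a^{p+p!} b^{p+p!-1} ∉ L.
Contradiction. Therefore L is not regular.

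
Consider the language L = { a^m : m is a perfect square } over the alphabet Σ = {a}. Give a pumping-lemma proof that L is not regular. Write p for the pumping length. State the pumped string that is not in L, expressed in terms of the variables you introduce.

Suppose for contradiction that L is regular, and let p be the pumping length.
Take w = a^{p²} ∈ L with |w| = p² ≥ p.
The pumping lemma gives a decomposition w = xyz where |xy| ≤ p and |y| > 0.
Then y = a^k for some k with 1 ≤ k ≤ p.
Pump with i = 2: xy^2z = a^{p²+k}. Since 1 ≤ k ≤ p, p² < p²+k ≤ p²+p < (p+1)², so p²+k lies strictly between consecutive squares and is not a perfect square. So xy^2z ∉ L.
This contradicts the pumping lemma, so L is not regular.

a^{p²+k}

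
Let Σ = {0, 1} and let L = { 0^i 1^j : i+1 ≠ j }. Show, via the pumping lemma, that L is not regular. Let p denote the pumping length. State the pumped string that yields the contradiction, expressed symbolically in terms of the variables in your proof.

Suppose for contradiction that L is regular, and let p be the pumping length.
Choose w = 0^p 1^{p+p!+1}. Since p ≠ (p+p!+1)-1 = p+p!, w ∈ L; and |w| ≥ p.
By the pumping lemma, w = xyz with |xy| ≤ p and |y| ≥ 1.
The first p characters of w are 0's, so xy (and hence y) consists only of 0's. Write y = 0^k, 1 ≤ k ≤ p.
Since 1 ≤ k ≤ p, k divides p!; set t = 1 + p!/k. Then xy^t z has p + (p!/k)·k = p + p! copies of 0. Now the 0-count is p+p! and (1-count)-1 = (p+p!+1)-1 = p+p!, so i+1 ≠ j fails. So xy^t z = 0^{p+p!} 1^{p+p!+1} ∉ L.
This contradicts the pumping lemma, so L is not regular.

0^{p+p!} 1^{p+p!+1}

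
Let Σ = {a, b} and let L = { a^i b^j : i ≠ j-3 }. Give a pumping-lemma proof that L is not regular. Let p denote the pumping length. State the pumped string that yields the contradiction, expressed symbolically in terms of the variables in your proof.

a^{p+p!} b^{p+p!+3}

Suppose for contradiction that L is regular, and let p be the pumping length.
Choose w = a^p b^{p+p!+3}. Since p ≠ (p+p!+3)-3 = p+p!, w ∈ L; and |w| ≥ p.
The pumping lemma gives a decomposition w = xyz where |xy| ≤ p and y is nonempty.
Since the first p symbols of w are all a's and |xy| ≤ p, y lies entirely in the leading a-block: y = a^k for some k with 1 ≤ k ≤ p.
Since 1 ≤ k ≤ p, k divides p!; set t = 1 + p!/k. Then xy^t z has p + (p!/k)·k = p + p! copies of a. Now the a-count is p+p! and (b-count)-3 = (p+p!+3)-3 = p+p!, so i ≠ j-3 fails. So xy^t z = a^{p+p!} b^{p+p!+3} ∉ L.
This is a contradiction; hence L is not regular.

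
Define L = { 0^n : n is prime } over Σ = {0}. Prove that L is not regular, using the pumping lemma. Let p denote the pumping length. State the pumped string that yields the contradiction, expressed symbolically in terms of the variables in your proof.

0^{q(1+k)}

Suppose for contradiction that L is regular, and let p be the pumping length.
Let q be a prime with q ≥ p+2 (infinitely many primes exist), and take w = 0^q ∈ L with |w| = q ≥ p.
By the pumping lemma, w = xyz with |xy| ≤ p and |y| ≥ 1.
Then y = 0^k for some k with 1 ≤ k ≤ p.
Since 1 ≤ k ≤ p, |xz| = q-k. Pump with i = q+1: |xy^{q+1}z| = (q-k)+(q+1)k = q+qk = q(1+k), which is composite (both factors ≥ 2). So xy^{q+1}z = 0^{q(1+k)} ∉ L.
Contradiction. Therefore L is not regular.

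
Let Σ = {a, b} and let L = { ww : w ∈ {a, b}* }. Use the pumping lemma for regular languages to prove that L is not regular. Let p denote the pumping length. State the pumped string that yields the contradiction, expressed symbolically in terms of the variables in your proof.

a^{p+k} b^p a^p b^p

Assume L is regular. Let p be the pumping length given by the pumping lemma.
Take w = a^p b^p a^p b^p = uu where u = a^pb^p; then w ∈ L and |w| = 4p ≥ p.
The pumping lemma gives a decomposition w = xyz where |xy| ≤ p and y is nonempty.
Since the first p symbols of w are all a's and |xy| ≤ p, y lies entirely in the leading a-block: y = a^k for some k with 1 ≤ k ≤ p.
Pump with i = 2: xy^2z = a^{p+k} b^p a^p b^p, of length 4p+k. Suppose this equals vv. The string starts with a and ends with b, so v does too; thus the boundary between the two copies of v is a b→a transition. There is exactly one such transition, at position 2p+k, so |v| = 2p+k and |vv| = 4p+2k ≠ 4p+k since k ≥ 1. So xy^2z ∉ L.
Contradiction. Therefore L is not regular.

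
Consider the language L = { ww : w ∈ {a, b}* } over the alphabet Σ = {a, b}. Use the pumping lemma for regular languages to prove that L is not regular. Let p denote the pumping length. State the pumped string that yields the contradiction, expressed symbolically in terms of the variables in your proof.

a^{p+k} b^p a^p b^p

Assume L is regular. Let p be the pumping length given by the pumping lemma.
Take w = a^p b^p a^p b^p = uu where u = a^pb^p; then w ∈ L and |w| = 4p ≥ p.
The pumping lemma gives a decomposition w = xyz where |xy| ≤ p and |y| ≥ 1.
The first p characters of w are a's, so xy (and hence y) consists only of a's. Write y = a^k, 1 ≤ k ≤ p.
Pump with i = 2: xy^2z = a^{p+k} b^p a^p b^p, of length 4p+k. Suppose this equals vv. The string starts with a and ends with b, so v does too; thus the boundary between the two copies of v is a b→a transition. There is exactly one such transition, at position 2p+k, so |v| = 2p+k and |vv| = 4p+2k ≠ 4p+k since k ≥ 1. So xy^2z ∉ L.
This is a contradiction; hence L is not regular.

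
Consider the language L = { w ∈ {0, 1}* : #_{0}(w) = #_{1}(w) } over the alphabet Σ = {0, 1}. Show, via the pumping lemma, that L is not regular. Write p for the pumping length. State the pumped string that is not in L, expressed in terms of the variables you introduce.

Assume L is regular. Let p be the pumping length given by the pumping lemma.
Choose w = 0^p 1^p ∈ L with |w| = 2p ≥ p.
Write w = xyz as guaranteed by the lemma, with |xy| ≤ p and y is nonempty.
Because |xy| ≤ p and w begins with p copies of 0, we have y = 0^k with 1 ≤ k ≤ p.
Pump with i = 2: xy^2z = 0^{p+k} 1^p has p+k occurrences of 0 but only p of 1. Since k ≥ 1 the counts differ, so xy^2z ∉ L.
This contradicts the pumping lemma, so L is not regular.

0^{p+k} 1^p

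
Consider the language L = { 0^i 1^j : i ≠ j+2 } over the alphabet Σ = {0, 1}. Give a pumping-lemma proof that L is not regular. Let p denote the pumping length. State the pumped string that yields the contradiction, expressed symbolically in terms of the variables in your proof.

Suppose for contradiction that L is regular, and let p be the pumping length.
Choose w = 0^p 1^{p+p!-2}. Since p ≠ (p+p!-2)+2 = p+p!, w ∈ L; and |w| ≥ p.
Write w = xyz as guaranteed by the lemma, with |xy| ≤ p and |y| > 0.
The first p characters of w are 0's, so xy (and hence y) consists only of 0's. Write y = 0^k, 1 ≤ k ≤ p.
Since 1 ≤ k ≤ p, k divides p!; set t = 1 + p!/k. Then xy^t z has p + (p!/k)·k = p + p! copies of 0. Now the 0-count is p+p! and (1-count)+2 = (p+p!-2)+2 = p+p!, so i ≠ j+2 fails. So xy^t z = 0^{p+p!} 1^{p+p!-2} ∉ L.
Contradiction. Therefore L is not regular.

0^{p+p!} 1^{p+p!-2}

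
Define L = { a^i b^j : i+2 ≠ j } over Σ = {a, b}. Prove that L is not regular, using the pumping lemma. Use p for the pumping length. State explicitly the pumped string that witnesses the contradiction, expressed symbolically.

Assume L is regular. Let p be the pumping length given by the pumping lemma.
Choose w = a^p b^{p+p!+2}. Since p ≠ (p+p!+2)-2 = p+p!, w ∈ L; and |w| ≥ p.
The pumping lemma gives a decomposition w = xyz where |xy| ≤ p and y is nonempty.
Since the first p symbols of w are all a's and |xy| ≤ p, y lies entirely in the leading a-block: y = a^k for some k with 1 ≤ k ≤ p.
Since 1 ≤ k ≤ p, k divides p!; set t = 1 + p!/k. Then xy^t z has p + (p!/k)·k = p + p! copies of a. Now the a-count is p+p! and (b-count)-2 = (p+p!+2)-2 = p+p!, so i+2 ≠ j fails. So xy^t z = a^{p+p!} b^{p+p!+2} ∉ L.
This is a contradiction; hence L is not regular.

a^{p+p!} b^{p+p!+2}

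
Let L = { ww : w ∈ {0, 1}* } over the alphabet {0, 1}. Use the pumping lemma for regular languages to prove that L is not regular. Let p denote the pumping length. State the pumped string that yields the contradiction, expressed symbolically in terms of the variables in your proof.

0^{p+k} 1^p 0^p 1^p

Suppose for contradiction that L is regular, and let p be the pumping length.
Take w = 0^p 1^p 0^p 1^p = uu where u = 0^p1^p; then w ∈ L and |w| = 4p ≥ p.
Write w = xyz as guaranteed by the lemma, with |xy| ≤ p and |y| ≥ 1.
Since the first p symbols of w are all 0's and |xy| ≤ p, y lies entirely in the leading 0-block: y = 0^k for some k with 1 ≤ k ≤ p.
Pump with i = 2: xy^2z = 0^{p+k} 1^p 0^p 1^p, of length 4p+k. Suppose this equals vv. The string starts with 0 and ends with 1, so v does too; thus the boundary between the two copies of v is a 1→0 transition. There is exactly one such transition, at position 2p+k, so |v| = 2p+k and |vv| = 4p+2k ≠ 4p+k since k ≥ 1. So xy^2z ∉ L.
Contradiction. Therefore L is not regular.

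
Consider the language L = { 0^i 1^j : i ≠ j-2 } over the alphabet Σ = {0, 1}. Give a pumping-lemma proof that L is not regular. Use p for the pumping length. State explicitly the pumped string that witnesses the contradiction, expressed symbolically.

0^{p+p!} 1^{p+p!+2}

Toward a contradiction, assume L is regular with pumping length p.
Choose w = 0^p 1^{p+p!+2}. Since p ≠ (p+p!+2)-2 = p+p!, w ∈ L; and |w| ≥ p.
The pumping lemma gives a decomposition w = xyz where |xy| ≤ p and |y| ≥ 1.
Since the first p symbols of w are all 0's and |xy| ≤ p, y lies entirely in the leading 0-block: y = 0^k for some k with 1 ≤ k ≤ p.
Since 1 ≤ k ≤ p, k divides p!; set t = 1 + p!/k. Then xy^t z has p + (p!/k)·k = p + p! copies of 0. Now the 0-count is p+p! and (1-count)-2 = (p+p!+2)-2 = p+p!, so i ≠ j-2 fails. So xy^t z = 0^{p+p!} 1^{p+p!+2} ∉ L.
This is a contradiction; hence L is not regular.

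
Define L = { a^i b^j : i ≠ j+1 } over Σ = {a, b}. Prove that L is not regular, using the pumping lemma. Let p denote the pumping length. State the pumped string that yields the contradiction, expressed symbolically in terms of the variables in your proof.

Toward a contradiction, assume L is regular with pumping length p.
Choose w = a^p b^{p+p!-1}. Since p ≠ (p+p!-1)+1 = p+p!, w ∈ L; and |w| ≥ p.
The pumping lemma gives a decomposition w = xyz where |xy| ≤ p and y is nonempty.
The first p characters of w are a's, so xy (and hence y) consists only of a's. Write y = a^k, 1 ≤ k ≤ p.
Since 1 ≤ k ≤ p, k divides p!; set t = 1 + p!/k. Then xy^t z has p + (p!/k)·k = p + p! copies of a. Now the a-count is p+p! and (b-count)+1 = (p+p!-1)+1 = p+p!, so i ≠ j+1 fails. So xy^t z = a^{p+p!} b^{p+p!-1} ∉ L.
Contradiction. Therefore L is not regular.

a^{p+p!} b^{p+p!-1}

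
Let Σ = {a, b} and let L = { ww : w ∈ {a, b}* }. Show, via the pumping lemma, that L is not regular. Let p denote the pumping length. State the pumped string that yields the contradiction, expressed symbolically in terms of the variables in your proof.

a^{p+k} b^p a^p b^p

Toward a contradiction, assume L is regular with pumping length p.
Take w = a^p b^p a^p b^p = uu where u = a^pb^p; then w ∈ L and |w| = 4p ≥ p.
By the pumping lemma, w = xyz with |xy| ≤ p and y is nonempty.
Because |xy| ≤ p and w begins with p copies of a, we have y = a^k with 1 ≤ k ≤ p.
Pump with i = 2: xy^2z = a^{p+k} b^p a^p b^p, of length 4p+k. Suppose this equals vv. The string starts with a and ends with b, so v does too; thus the boundary between the two copies of v is a b→a transition. There is exactly one such transition, at position 2p+k, so |v| = 2p+k and |vv| = 4p+2k ≠ 4p+k since k ≥ 1. So xy^2z ∉ L.
Contradiction. Therefore L is not regular.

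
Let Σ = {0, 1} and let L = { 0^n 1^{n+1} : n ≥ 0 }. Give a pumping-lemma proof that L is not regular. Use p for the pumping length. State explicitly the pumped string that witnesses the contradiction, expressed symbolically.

0^{p+k} 1^{p+1}

Assume L is regular; let p be its pumping constant.
Choose w = 0^p 1^{p+1}, which is in L with |w| = 2p+1 ≥ p.
The pumping lemma gives a decomposition w = xyz where |xy| ≤ p and |y| > 0.
The first p characters of w are 0's, so xy (and hence y) consists only of 0's. Write y = 0^k, 1 ≤ k ≤ p.
Pump with i = 2: xy^2z = 0^{p+k} 1^{p+1}. For this to lie in L we would need p+1 = (p+k)+1, which forces k = 0. But k ≥ 1, so xy^2z ∉ L.
Contradiction. Therefore L is not regular.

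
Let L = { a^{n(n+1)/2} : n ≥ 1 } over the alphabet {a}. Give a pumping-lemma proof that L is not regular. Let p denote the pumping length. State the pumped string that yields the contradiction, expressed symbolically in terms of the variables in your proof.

Toward a contradiction, assume L is regular with pumping length p.
Take w = a^{p(p+1)/2} ∈ L with |w| = p(p+1)/2 ≥ p.
Write w = xyz as guaranteed by the lemma, with |xy| ≤ p and y is nonempty.
Then y = a^k for some k with 1 ≤ k ≤ p.
Pump with i = 2: xy^2z = a^{p(p+1)/2+k}. Since 1 ≤ k ≤ p, p(p+1)/2 < p(p+1)/2+k ≤ p(p+1)/2+p < (p+1)(p+2)/2, so p(p+1)/2+k is strictly between consecutive triangular numbers. So xy^2z ∉ L.
This is a contradiction; hence L is not regular.

a^{p(p+1)/2+k}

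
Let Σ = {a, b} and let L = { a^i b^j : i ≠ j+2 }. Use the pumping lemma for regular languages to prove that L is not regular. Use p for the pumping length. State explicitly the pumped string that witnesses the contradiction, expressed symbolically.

Toward a contradiction, assume L is regular with pumping length p.
Choose w = a^p b^{p+p!-2}. Since p ≠ (p+p!-2)+2 = p+p!, w ∈ L; and |w| ≥ p.
Write w = xyz as guaranteed by the lemma, with |xy| ≤ p and y is nonempty.
Since the first p symbols of w are all a's and |xy| ≤ p, y lies entirely in the leading a-block: y = a^k for some k with 1 ≤ k ≤ p.
Since 1 ≤ k ≤ p, k divides p!; set t = 1 + p!/k. Then xy^t z has p + (p!/k)·k = p + p! copies of a. Now the a-count is p+p! and (b-count)+2 = (p+p!-2)+2 = p+p!, so i ≠ j+2 fails. So xy^t z = a^{p+p!} b^{p+p!-2} ∉ L.
This is a contradiction; hence L is not regular.

a^{p+p!} b^{p+p!-2}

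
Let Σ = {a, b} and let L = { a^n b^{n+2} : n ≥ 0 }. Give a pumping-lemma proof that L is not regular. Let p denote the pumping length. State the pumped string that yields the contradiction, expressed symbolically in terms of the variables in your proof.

a^{p+k} b^{p+2}

Assume L is regular. Let p be the pumping length given by the pumping lemma.
Let w = a^p b^{p+2} ∈ L; note |w| = 2p+2 ≥ p.
The pumping lemma gives a decomposition w = xyz where |xy| ≤ p and |y| ≥ 1.
Since the first p symbols of w are all a's and |xy| ≤ p, y lies entirely in the leading a-block: y = a^k for some k with 1 ≤ k ≤ p.
Pump with i = 2: xy^2z = a^{p+k} b^{p+2}. For this to lie in L we would need p+2 = (p+k)+2, which forces k = 0. But k ≥ 1, so xy^2z ∉ L.
This contradicts the pumping lemma, so L is not regular.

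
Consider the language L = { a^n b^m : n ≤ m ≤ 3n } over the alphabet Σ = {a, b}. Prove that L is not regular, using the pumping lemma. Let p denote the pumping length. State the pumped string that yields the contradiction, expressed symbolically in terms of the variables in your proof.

Assume L is regular; let p be its pumping constant.
Take w = a^p b^p ∈ L (since p ≤ p ≤ 3p), with |w| = 2p ≥ p.
The pumping lemma gives a decomposition w = xyz where |xy| ≤ p and y is nonempty.
The first p characters of w are a's, so xy (and hence y) consists only of a's. Write y = a^k, 1 ≤ k ≤ p.
Pump with i = 2: xy^2z = a^{p+k} b^p. Now n = p+k > p = m, so the condition n ≤ m fails. Thus xy^2z ∉ L.
This contradicts the pumping lemma, so L is not regular.

a^{p+k} b^p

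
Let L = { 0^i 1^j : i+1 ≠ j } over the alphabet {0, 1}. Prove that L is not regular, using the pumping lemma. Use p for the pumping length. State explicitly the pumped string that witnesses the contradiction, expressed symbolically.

0^{p+p!} 1^{p+p!+1}

Assume L is regular; let p be its pumping constant.
Choose w = 0^p 1^{p+p!+1}. Since p ≠ (p+p!+1)-1 = p+p!, w ∈ L; and |w| ≥ p.
By the pumping lemma, w = xyz with |xy| ≤ p and y is nonempty.
Because |xy| ≤ p and w begins with p copies of 0, we have y = 0^k with 1 ≤ k ≤ p.
Since 1 ≤ k ≤ p, k divides p!; set t = 1 + p!/k. Then xy^t z has p + (p!/k)·k = p + p! copies of 0. Now the 0-count is p+p! and (1-count)-1 = (p+p!+1)-1 = p+p!, so i+1 ≠ j fails. So xy^t z = 0^{p+p!} 1^{p+p!+1} ∉ L.
This is a contradiction; hence L is not regular.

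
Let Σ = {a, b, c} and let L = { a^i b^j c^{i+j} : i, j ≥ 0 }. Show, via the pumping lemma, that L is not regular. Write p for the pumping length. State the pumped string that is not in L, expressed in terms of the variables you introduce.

a^{p+k} b^p c^{2p}

Assume L is regular; let p be its pumping constant.
Take w = a^p b^p c^{2p} ∈ L (with i=j=p, i+j=2p), |w| = 4p ≥ p.
By the pumping lemma, w = xyz with |xy| ≤ p and |y| > 0.
Since the first p symbols of w are all a's and |xy| ≤ p, y lies entirely in the leading a-block: y = a^k for some k with 1 ≤ k ≤ p.
Consider xy^2z = a^{p+k} b^p c^{2p}. Now the a- and b-counts sum to 2p+k, but the c-count is 2p ≠ 2p+k. So xy^2z ∉ L.
This is a contradiction; hence L is not regular.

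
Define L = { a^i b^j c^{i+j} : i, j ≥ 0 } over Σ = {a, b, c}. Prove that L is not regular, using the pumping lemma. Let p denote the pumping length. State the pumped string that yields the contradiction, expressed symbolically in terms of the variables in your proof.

Assume L is regular; let p be its pumping constant.
Take w = a^p b^p c^{2p} ∈ L (with i=j=p, i+j=2p), |w| = 4p ≥ p.
The pumping lemma gives a decomposition w = xyz where |xy| ≤ p and |y| ≥ 1.
The first p characters of w are a's, so xy (and hence y) consists only of a's. Write y = a^k, 1 ≤ k ≤ p.
Consider xy^2z = a^{p+k} b^p c^{2p}. Now the a- and b-counts sum to 2p+k, but the c-count is 2p ≠ 2p+k. So xy^2z ∉ L.
Contradiction. Therefore L is not regular.

a^{p+k} b^p c^{2p}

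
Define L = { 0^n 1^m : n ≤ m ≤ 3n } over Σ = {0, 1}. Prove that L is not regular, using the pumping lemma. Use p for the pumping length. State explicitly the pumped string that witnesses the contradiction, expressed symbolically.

Toward a contradiction, assume L is regular with pumping length p.
Take w = 0^p 1^p ∈ L (since p ≤ p ≤ 3p), with |w| = 2p ≥ p.
By the pumping lemma, w = xyz with |xy| ≤ p and |y| > 0.
Since the first p symbols of w are all 0's and |xy| ≤ p, y lies entirely in the leading 0-block: y = 0^k for some k with 1 ≤ k ≤ p.
Pump with i = 2: xy^2z = 0^{p+k} 1^p. Now n = p+k > p = m, so the condition n ≤ m fails. Thus xy^2z ∉ L.
Contradiction. Therefore L is not regular.

0^{p+k} 1^p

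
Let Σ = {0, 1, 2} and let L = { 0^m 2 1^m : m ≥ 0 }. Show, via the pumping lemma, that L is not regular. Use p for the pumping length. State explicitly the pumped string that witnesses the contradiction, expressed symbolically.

Assume L is regular; let p be its pumping constant.
Take w = 0^p 2 1^p ∈ L with |w| = 2p+1 ≥ p.
By the pumping lemma, w = xyz with |xy| ≤ p and |y| ≥ 1.
The first p characters of w are 0's, so xy (and hence y) consists only of 0's. Write y = 0^k, 1 ≤ k ≤ p.
Pump with i = 2: xy^2z = 0^{p+k} 2 1^p, which would require p+k = p. But k ≥ 1, so xy^2z ∉ L.
This contradicts the pumping lemma, so L is not regular.

0^{p+k} 2 1^p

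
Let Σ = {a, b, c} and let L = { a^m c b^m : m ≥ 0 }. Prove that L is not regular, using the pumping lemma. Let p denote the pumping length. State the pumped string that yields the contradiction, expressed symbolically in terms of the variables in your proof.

a^{p+k} c b^p

Assume L is regular; let p be its pumping constant.
Take w = a^p c b^p ∈ L with |w| = 2p+1 ≥ p.
The pumping lemma gives a decomposition w = xyz where |xy| ≤ p and |y| > 0.
The first p characters of w are a's, so xy (and hence y) consists only of a's. Write y = a^k, 1 ≤ k ≤ p.
Pump with i = 2: xy^2z = a^{p+k} c b^p, which would require p+k = p. But k ≥ 1, so xy^2z ∉ L.
This contradicts the pumping lemma, so L is not regular.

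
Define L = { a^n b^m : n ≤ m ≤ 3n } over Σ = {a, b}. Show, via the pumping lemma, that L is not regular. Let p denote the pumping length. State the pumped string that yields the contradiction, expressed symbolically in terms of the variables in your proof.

a^{p+k} b^p

Toward a contradiction, assume L is regular with pumping length p.
Take w = a^p b^p ∈ L (since p ≤ p ≤ 3p), with |w| = 2p ≥ p.
Write w = xyz as guaranteed by the lemma, with |xy| ≤ p and |y| > 0.
The first p characters of w are a's, so xy (and hence y) consists only of a's. Write y = a^k, 1 ≤ k ≤ p.
Pump with i = 2: xy^2z = a^{p+k} b^p. Now n = p+k > p = m, so the condition n ≤ m fails. Thus xy^2z ∉ L.
Contradiction. Therefore L is not regular.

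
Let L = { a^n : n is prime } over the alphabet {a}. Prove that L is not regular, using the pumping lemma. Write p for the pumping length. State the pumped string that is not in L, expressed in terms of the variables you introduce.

Toward a contradiction, assume L is regular with pumping length p.
Let q be a prime with q ≥ p+2 (infinitely many primes exist), and take w = a^q ∈ L with |w| = q ≥ p.
By the pumping lemma, w = xyz with |xy| ≤ p and |y| ≥ 1.
Then y = a^k for some k with 1 ≤ k ≤ p.
Since 1 ≤ k ≤ p, |xz| = q-k. Pump with i = q+1: |xy^{q+1}z| = (q-k)+(q+1)k = q+qk = q(1+k), which is composite (both factors ≥ 2). So xy^{q+1}z = a^{q(1+k)} ∉ L.
Contradiction. Therefore L is not regular.

a^{q(1+k)}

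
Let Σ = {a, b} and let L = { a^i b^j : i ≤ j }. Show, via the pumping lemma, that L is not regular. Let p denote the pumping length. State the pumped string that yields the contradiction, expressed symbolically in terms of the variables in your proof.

a^{p+k} b^p

Toward a contradiction, assume L is regular with pumping length p.
Choose w = a^p b^p ∈ L, with |w| = 2p ≥ p.
By the pumping lemma, w = xyz with |xy| ≤ p and y is nonempty.
The first p characters of w are a's, so xy (and hence y) consists only of a's. Write y = a^k, 1 ≤ k ≤ p.
Consider xy^2z = a^{p+k} b^p. Since k ≥ 1, the a-count p+k exceeds the b-count p, so i ≤ j fails; thus xy^2z ∉ L.
Contradiction. Therefore L is not regular.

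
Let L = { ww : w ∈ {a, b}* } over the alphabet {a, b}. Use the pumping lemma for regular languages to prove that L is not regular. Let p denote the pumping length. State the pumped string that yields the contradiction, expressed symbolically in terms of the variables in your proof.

a^{p+k} b^p a^p b^p

Toward a contradiction, assume L is regular with pumping length p.
Take w = a^p b^p a^p b^p = uu where u = a^pb^p; then w ∈ L and |w| = 4p ≥ p.
Write w = xyz as guaranteed by the lemma, with |xy| ≤ p and y is nonempty.
Since the first p symbols of w are all a's and |xy| ≤ p, y lies entirely in the leading a-block: y = a^k for some k with 1 ≤ k ≤ p.
Pump with i = 2: xy^2z = a^{p+k} b^p a^p b^p, of length 4p+k. Suppose this equals vv. The string starts with a and ends with b, so v does too; thus the boundary between the two copies of v is a b→a transition. There is exactly one such transition, at position 2p+k, so |v| = 2p+k and |vv| = 4p+2k ≠ 4p+k since k ≥ 1. So xy^2z ∉ L.
This contradicts the pumping lemma, so L is not regular.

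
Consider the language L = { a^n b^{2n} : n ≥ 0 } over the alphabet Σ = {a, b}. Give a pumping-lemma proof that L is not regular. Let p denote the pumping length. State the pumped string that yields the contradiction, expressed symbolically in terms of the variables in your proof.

a^{p+k} b^{2p}

Suppose for contradiction that L is regular, and let p be the pumping length.
Choose w = a^p b^{2p}, which is in L with |w| = 3p ≥ p.
The pumping lemma gives a decomposition w = xyz where |xy| ≤ p and |y| > 0.
Because |xy| ≤ p and w begins with p copies of a, we have y = a^k with 1 ≤ k ≤ p.
Pump with i = 2: xy^2z = a^{p+k} b^{2p}. For this to lie in L we would need 2p = 2(p+k), which forces k = 0. But k ≥ 1, so xy^2z ∉ L.
This contradicts the pumping lemma, so L is not regular.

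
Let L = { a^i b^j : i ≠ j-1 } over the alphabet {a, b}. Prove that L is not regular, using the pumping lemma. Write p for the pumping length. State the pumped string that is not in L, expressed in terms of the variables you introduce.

a^{p+p!} b^{p+p!+1}

Suppose for contradiction that L is regular, and let p be the pumping length.
Choose w = a^p b^{p+p!+1}. Since p ≠ (p+p!+1)-1 = p+p!, w ∈ L; and |w| ≥ p.
The pumping lemma gives a decomposition w = xyz where |xy| ≤ p and y is nonempty.
Since the first p symbols of w are all a's and |xy| ≤ p, y lies entirely in the leading a-block: y = a^k for some k with 1 ≤ k ≤ p.
Since 1 ≤ k ≤ p, k divides p!; set t = 1 + p!/k. Then xy^t z has p + (p!/k)·k = p + p! copies of a. Now the a-count is p+p! and (b-count)-1 = (p+p!+1)-1 = p+p!, so i ≠ j-1 fails. So xy^t z = a^{p+p!} b^{p+p!+1} ∉ L.
Contradiction. Therefore L is not regular.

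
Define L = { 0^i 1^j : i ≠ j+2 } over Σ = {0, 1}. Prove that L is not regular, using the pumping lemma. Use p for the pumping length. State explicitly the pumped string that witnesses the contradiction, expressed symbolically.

0^{p+p!} 1^{p+p!-2}

Toward a contradiction, assume L is regular with pumping length p.
Choose w = 0^p 1^{p+p!-2}. Since p ≠ (p+p!-2)+2 = p+p!, w ∈ L; and |w| ≥ p.
Write w = xyz as guaranteed by the lemma, with |xy| ≤ p and |y| > 0.
The first p characters of w are 0's, so xy (and hence y) consists only of 0's. Write y = 0^k, 1 ≤ k ≤ p.
Since 1 ≤ k ≤ p, k divides p!; set t = 1 + p!/k. Then xy^t z has p + (p!/k)·k = p + p! copies of 0. Now the 0-count is p+p! and (1-count)+2 = (p+p!-2)+2 = p+p!, so i ≠ j+2 fails. So xy^t z = 0^{p+p!} 1^{p+p!-2} ∉ L.
This is a contradiction; hence L is not regular.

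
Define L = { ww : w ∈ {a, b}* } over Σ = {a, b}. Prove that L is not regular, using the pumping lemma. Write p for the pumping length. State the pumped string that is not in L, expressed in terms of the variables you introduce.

a^{p+k} b^p a^p b^p

Assume L is regular. Let p be the pumping length given by the pumping lemma.
Take w = a^p b^p a^p b^p = uu where u = a^pb^p; then w ∈ L and |w| = 4p ≥ p.
By the pumping lemma, w = xyz with |xy| ≤ p and y is nonempty.
The first p characters of w are a's, so xy (and hence y) consists only of a's. Write y = a^k, 1 ≤ k ≤ p.
Pump with i = 2: xy^2z = a^{p+k} b^p a^p b^p, of length 4p+k. Suppose this equals vv. The string starts with a and ends with b, so v does too; thus the boundary between the two copies of v is a b→a transition. There is exactly one such transition, at position 2p+k, so |v| = 2p+k and |vv| = 4p+2k ≠ 4p+k since k ≥ 1. So xy^2z ∉ L.
This contradicts the pumping lemma, so L is not regular.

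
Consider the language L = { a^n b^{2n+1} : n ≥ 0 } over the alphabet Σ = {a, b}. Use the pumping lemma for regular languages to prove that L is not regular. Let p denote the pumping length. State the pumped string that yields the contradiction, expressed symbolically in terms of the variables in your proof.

Assume L is regular; let p be its pumping constant.
Take w = a^p b^{2p+1}. Then w ∈ L and |w| = 3p+1 ≥ p.
Write w = xyz as guaranteed by the lemma, with |xy| ≤ p and y is nonempty.
Since the first p symbols of w are all a's and |xy| ≤ p, y lies entirely in the leading a-block: y = a^k for some k with 1 ≤ k ≤ p.
Pump with i = 2: xy^2z = a^{p+k} b^{2p+1}. For this to lie in L we would need 2p+1 = 2(p+k)+1, which forces k = 0. But k ≥ 1, so xy^2z ∉ L.
This contradicts the pumping lemma, so L is not regular.

a^{p+k} b^{2p+1}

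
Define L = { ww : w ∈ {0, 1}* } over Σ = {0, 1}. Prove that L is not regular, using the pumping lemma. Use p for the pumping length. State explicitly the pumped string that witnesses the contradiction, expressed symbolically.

Suppose for contradiction that L is regular, and let p be the pumping length.
Take w = 0^p 1^p 0^p 1^p = uu where u = 0^p1^p; then w ∈ L and |w| = 4p ≥ p.
The pumping lemma gives a decomposition w = xyz where |xy| ≤ p and y is nonempty.
The first p characters of w are 0's, so xy (and hence y) consists only of 0's. Write y = 0^k, 1 ≤ k ≤ p.
Pump with i = 2: xy^2z = 0^{p+k} 1^p 0^p 1^p, of length 4p+k. Suppose this equals vv. The string starts with 0 and ends with 1, so v does too; thus the boundary between the two copies of v is a 1→0 transition. There is exactly one such transition, at position 2p+k, so |v| = 2p+k and |vv| = 4p+2k ≠ 4p+k since k ≥ 1. So xy^2z ∉ L.
This is a contradiction; hence L is not regular.

0^{p+k} 1^p 0^p 1^p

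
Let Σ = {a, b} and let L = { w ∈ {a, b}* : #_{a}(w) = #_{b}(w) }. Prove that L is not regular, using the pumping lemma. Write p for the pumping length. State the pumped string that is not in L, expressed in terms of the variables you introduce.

a^{p+k} b^p

Suppose for contradiction that L is regular, and let p be the pumping length.
Choose w = a^p b^p ∈ L with |w| = 2p ≥ p.
By the pumping lemma, w = xyz with |xy| ≤ p and y is nonempty.
Because |xy| ≤ p and w begins with p copies of a, we have y = a^k with 1 ≤ k ≤ p.
Pump with i = 2: xy^2z = a^{p+k} b^p has p+k occurrences of a but only p of b. Since k ≥ 1 the counts differ, so xy^2z ∉ L.
This is a contradiction; hence L is not regular.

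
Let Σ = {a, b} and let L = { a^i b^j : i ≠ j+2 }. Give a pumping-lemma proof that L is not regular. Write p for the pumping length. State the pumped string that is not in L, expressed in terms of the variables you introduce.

Assume L is regular; let p be its pumping constant.
Choose w = a^p b^{p+p!-2}. Since p ≠ (p+p!-2)+2 = p+p!, w ∈ L; and |w| ≥ p.
By the pumping lemma, w = xyz with |xy| ≤ p and y is nonempty.
The first p characters of w are a's, so xy (and hence y) consists only of a's. Write y = a^k, 1 ≤ k ≤ p.
Since 1 ≤ k ≤ p, k divides p!; set t = 1 + p!/k. Then xy^t z has p + (p!/k)·k = p + p! copies of a. Now the a-count is p+p! and (b-count)+2 = (p+p!-2)+2 = p+p!, so i ≠ j+2 fails. So xy^t z = a^{p+p!} b^{p+p!-2} ∉ L.
Contradiction. Therefore L is not regular.

a^{p+p!} b^{p+p!-2}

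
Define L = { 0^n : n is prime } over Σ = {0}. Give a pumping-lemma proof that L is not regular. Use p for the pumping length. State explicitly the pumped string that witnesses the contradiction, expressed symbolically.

0^{q(1+k)}

Assume L is regular; let p be its pumping constant.
Let q be a prime with q ≥ p+2 (infinitely many primes exist), and take w = 0^q ∈ L with |w| = q ≥ p.
By the pumping lemma, w = xyz with |xy| ≤ p and |y| ≥ 1.
Then y = 0^k for some k with 1 ≤ k ≤ p.
Since 1 ≤ k ≤ p, |xz| = q-k. Pump with i = q+1: |xy^{q+1}z| = (q-k)+(q+1)k = q+qk = q(1+k), which is composite (both factors ≥ 2). So xy^{q+1}z = 0^{q(1+k)} ∉ L.
This contradicts the pumping lemma, so L is not regular.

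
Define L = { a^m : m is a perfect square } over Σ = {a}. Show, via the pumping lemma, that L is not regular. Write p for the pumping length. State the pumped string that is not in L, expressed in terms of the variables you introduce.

a^{p²+k}

Assume L is regular; let p be its pumping constant.
Take w = a^{p²} ∈ L with |w| = p² ≥ p.
The pumping lemma gives a decomposition w = xyz where |xy| ≤ p and |y| > 0.
Then y = a^k for some k with 1 ≤ k ≤ p.
Pump with i = 2: xy^2z = a^{p²+k}. Since 1 ≤ k ≤ p, p² < p²+k ≤ p²+p < (p+1)², so p²+k lies strictly between consecutive squares and is not a perfect square. So xy^2z ∉ L.
Contradiction. Therefore L is not regular.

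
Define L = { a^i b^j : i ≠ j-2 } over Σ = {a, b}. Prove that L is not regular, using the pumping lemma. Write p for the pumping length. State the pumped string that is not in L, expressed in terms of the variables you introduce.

a^{p+p!} b^{p+p!+2}

Suppose for contradiction that L is regular, and let p be the pumping length.
Choose w = a^p b^{p+p!+2}. Since p ≠ (p+p!+2)-2 = p+p!, w ∈ L; and |w| ≥ p.
By the pumping lemma, w = xyz with |xy| ≤ p and |y| ≥ 1.
Since the first p symbols of w are all a's and |xy| ≤ p, y lies entirely in the leading a-block: y = a^k for some k with 1 ≤ k ≤ p.
Since 1 ≤ k ≤ p, k divides p!; set t = 1 + p!/k. Then xy^t z has p + (p!/k)·k = p + p! copies of a. Now the a-count is p+p! and (b-count)-2 = (p+p!+2)-2 = p+p!, so i ≠ j-2 fails. So xy^t z = a^{p+p!} b^{p+p!+2} ∉ L.
Contradiction. Therefore L is not regular.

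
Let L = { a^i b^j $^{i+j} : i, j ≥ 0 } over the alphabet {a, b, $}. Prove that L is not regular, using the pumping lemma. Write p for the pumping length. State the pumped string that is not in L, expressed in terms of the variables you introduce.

a^{p+k} b^p $^{2p}

Assume L is regular; let p be its pumping constant.
Take w = a^p b^p $^{2p} ∈ L (with i=j=p, i+j=2p), |w| = 4p ≥ p.
By the pumping lemma, w = xyz with |xy| ≤ p and |y| ≥ 1.
Since the first p symbols of w are all a's and |xy| ≤ p, y lies entirely in the leading a-block: y = a^k for some k with 1 ≤ k ≤ p.
Consider xy^2z = a^{p+k} b^p $^{2p}. Now the a- and b-counts sum to 2p+k, but the $-count is 2p ≠ 2p+k. So xy^2z ∉ L.
This contradicts the pumping lemma, so L is not regular.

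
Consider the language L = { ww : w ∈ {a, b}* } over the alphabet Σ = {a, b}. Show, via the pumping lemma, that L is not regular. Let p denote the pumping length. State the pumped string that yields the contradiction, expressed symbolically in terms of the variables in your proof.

a^{p+k} b^p a^p b^p

Suppose for contradiction that L is regular, and let p be the pumping length.
Take w = a^p b^p a^p b^p = uu where u = a^pb^p; then w ∈ L and |w| = 4p ≥ p.
By the pumping lemma, w = xyz with |xy| ≤ p and |y| ≥ 1.
The first p characters of w are a's, so xy (and hence y) consists only of a's. Write y = a^k, 1 ≤ k ≤ p.
Pump with i = 2: xy^2z = a^{p+k} b^p a^p b^p, of length 4p+k. Suppose this equals vv. The string starts with a and ends with b, so v does too; thus the boundary between the two copies of v is a b→a transition. There is exactly one such transition, at position 2p+k, so |v| = 2p+k and |vv| = 4p+2k ≠ 4p+k since k ≥ 1. So xy^2z ∉ L.
This contradicts the pumping lemma, so L is not regular.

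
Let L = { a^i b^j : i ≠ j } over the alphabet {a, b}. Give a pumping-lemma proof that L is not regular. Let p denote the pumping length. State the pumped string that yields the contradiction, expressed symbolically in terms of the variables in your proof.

a^{p+p!} b^{p+p!}

Assume L is regular. Let p be the pumping length given by the pumping lemma.
Choose w = a^p b^{p+p!}. Since p ≠ p+p!, w ∈ L; and |w| ≥ p.
By the pumping lemma, w = xyz with |xy| ≤ p and y is nonempty.
The first p characters of w are a's, so xy (and hence y) consists only of a's. Write y = a^k, 1 ≤ k ≤ p.
Since 1 ≤ k ≤ p, k divides p!; set t = 1 + p!/k. Then xy^t z has p + (p!/k)·k = p + p! copies of a. Now the a-count equals the b-count, so i ≠ j fails. So xy^t z = a^{p+p!} b^{p+p!} ∉ L.
Contradiction. Therefore L is not regular.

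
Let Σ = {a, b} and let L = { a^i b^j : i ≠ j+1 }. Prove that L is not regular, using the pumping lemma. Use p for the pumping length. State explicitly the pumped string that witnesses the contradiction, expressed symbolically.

Assume L is regular; let p be its pumping constant.
Choose w = a^p b^{p+p!-1}. Since p ≠ (p+p!-1)+1 = p+p!, w ∈ L; and |w| ≥ p.
By the pumping lemma, w = xyz with |xy| ≤ p and |y| ≥ 1.
Since the first p symbols of w are all a's and |xy| ≤ p, y lies entirely in the leading a-block: y = a^k for some k with 1 ≤ k ≤ p.
Since 1 ≤ k ≤ p, k divides p!; set t = 1 + p!/k. Then xy^t z has p + (p!/k)·k = p + p! copies of a. Now the a-count is p+p! and (b-count)+1 = (p+p!-1)+1 = p+p!, so i ≠ j+1 fails. So xy^t z = a^{p+p!} b^{p+p!-1} ∉ L.
Contradiction. Therefore L is not regular.

a^{p+p!} b^{p+p!-1}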